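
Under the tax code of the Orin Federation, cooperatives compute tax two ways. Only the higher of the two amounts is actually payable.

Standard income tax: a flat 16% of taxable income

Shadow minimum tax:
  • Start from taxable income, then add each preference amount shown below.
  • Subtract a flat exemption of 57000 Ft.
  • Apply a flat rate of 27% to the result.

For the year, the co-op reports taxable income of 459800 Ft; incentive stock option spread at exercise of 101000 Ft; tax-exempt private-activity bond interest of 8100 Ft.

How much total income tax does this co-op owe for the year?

Standard income tax:
  459800 Ft × 16% = 73568 Ft

Shadow minimum tax:
  Adjusted income: 459800 Ft + 101000 Ft + 8100 Ft = 568900 Ft
  Less exemption 57000 Ft → base 511900 Ft
  511900 Ft × 27% = 138213 Ft

138213 Ft > 73568 Ft, so the shadow minimum tax is the binding amount.

138213 Ft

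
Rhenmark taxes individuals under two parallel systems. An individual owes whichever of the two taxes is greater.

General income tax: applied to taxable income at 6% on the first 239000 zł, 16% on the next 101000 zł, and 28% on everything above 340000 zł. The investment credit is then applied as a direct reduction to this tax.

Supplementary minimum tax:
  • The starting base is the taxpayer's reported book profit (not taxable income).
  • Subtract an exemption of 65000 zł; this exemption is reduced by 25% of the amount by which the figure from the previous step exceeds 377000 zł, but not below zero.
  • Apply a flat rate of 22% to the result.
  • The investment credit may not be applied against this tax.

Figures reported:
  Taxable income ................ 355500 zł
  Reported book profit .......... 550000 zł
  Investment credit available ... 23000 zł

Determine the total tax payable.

Supplementary minimum tax:
  Base (reported book profit): 550000 zł
  Exemption: 65000 zł − 25% × (550000 zł − 377000 zł) = 65000 zł − 43250 zł = 21750 zł
  Base: 550000 zł − 21750 zł = 528250 zł
  528250 zł × 22% = 116215 zł

General income tax:
  239000 zł × 6% = 14340 zł
  101000 zł × 16% = 16160 zł
  15500 zł × 28% = 4340 zł
  → 34840 zł
  Less investment credit 23000 zł → 11840 zł

116215 zł > 11840 zł, so the supplementary minimum tax is the binding amount.

116215 zł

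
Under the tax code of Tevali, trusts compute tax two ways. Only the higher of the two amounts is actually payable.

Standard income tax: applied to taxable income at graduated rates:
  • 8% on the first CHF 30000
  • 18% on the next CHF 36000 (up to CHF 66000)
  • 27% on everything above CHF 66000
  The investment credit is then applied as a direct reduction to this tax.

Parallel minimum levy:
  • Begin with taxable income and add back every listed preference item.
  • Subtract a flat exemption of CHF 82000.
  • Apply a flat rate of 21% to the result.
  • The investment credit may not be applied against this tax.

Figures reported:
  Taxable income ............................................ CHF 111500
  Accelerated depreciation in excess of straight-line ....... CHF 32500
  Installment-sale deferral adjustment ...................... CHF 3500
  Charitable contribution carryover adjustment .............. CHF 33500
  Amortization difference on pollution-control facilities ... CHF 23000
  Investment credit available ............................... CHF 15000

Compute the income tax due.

Parallel minimum levy:
  Adjusted income: CHF 111500 + CHF 32500 + CHF 3500 + CHF 33500 + CHF 23000 = CHF 204000
  Less exemption CHF 82000 → base CHF 122000
  CHF 122000 × 21% = CHF 25620

Standard income tax:
  CHF 30000 × 8% = CHF 2400
  CHF 36000 × 18% = CHF 6480
  CHF 45500 × 27% = CHF 12285
  → CHF 21165
  Less investment credit CHF 15000 → CHF 6165

CHF 25620 > CHF 6165, so the parallel minimum levy is the binding amount.

CHF 25620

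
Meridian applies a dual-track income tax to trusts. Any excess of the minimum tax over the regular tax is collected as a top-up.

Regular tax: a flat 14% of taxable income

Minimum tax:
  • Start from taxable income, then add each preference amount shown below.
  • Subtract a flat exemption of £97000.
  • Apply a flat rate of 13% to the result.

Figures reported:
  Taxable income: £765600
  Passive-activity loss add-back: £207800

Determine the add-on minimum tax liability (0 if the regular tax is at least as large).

£6748

Minimum tax:
  Adjusted income: £765600 + £207800 = £973400
  Less exemption £97000 → base £876400
  £876400 × 13% = £113932

Regular tax:
  £765600 × 14% = £107184

Excess of minimum tax over regular tax: £113932 − £107184 = £6748.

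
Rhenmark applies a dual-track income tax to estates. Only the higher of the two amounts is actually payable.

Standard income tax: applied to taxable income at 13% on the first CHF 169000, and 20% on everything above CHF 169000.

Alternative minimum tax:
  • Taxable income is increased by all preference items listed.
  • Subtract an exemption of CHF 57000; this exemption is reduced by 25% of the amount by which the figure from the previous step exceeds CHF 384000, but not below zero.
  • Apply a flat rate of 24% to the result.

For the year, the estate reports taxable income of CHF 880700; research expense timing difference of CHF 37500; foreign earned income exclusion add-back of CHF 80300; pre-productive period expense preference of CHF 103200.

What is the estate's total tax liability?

Alternative minimum tax:
  Adjusted income: CHF 880700 + CHF 37500 + CHF 80300 + CHF 103200 = CHF 1101700
  Exemption: 25% × (CHF 1101700 − CHF 384000) = CHF 179425 ≥ CHF 57000, so the exemption is fully phased out
  Base: CHF 1101700 − CHF 0 = CHF 1101700
  CHF 1101700 × 24% = CHF 264408

Standard income tax:
  CHF 169000 × 13% = CHF 21970
  CHF 711700 × 20% = CHF 142340
  → CHF 164310

CHF 264408 > CHF 164310, so the alternative minimum tax is the binding amount.

CHF 264408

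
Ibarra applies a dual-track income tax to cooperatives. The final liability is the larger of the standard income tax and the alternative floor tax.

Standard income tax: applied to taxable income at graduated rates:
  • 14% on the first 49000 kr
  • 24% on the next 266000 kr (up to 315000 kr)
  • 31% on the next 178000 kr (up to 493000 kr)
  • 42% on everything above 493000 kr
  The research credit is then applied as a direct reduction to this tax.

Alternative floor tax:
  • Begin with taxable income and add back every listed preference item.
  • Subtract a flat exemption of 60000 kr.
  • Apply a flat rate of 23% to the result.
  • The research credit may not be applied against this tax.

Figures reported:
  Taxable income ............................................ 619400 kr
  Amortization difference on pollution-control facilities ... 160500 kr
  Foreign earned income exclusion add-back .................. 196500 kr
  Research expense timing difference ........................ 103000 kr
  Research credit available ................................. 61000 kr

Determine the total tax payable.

Alternative floor tax:
  Adjusted income: 619400 kr + 160500 kr + 196500 kr + 103000 kr = 1079400 kr
  Less exemption 60000 kr → base 1019400 kr
  1019400 kr × 23% = 234462 kr

Standard income tax:
  49000 kr × 14% = 6860 kr
  266000 kr × 24% = 63840 kr
  178000 kr × 31% = 55180 kr
  126400 kr × 42% = 53088 kr
  → 178968 kr
  Less research credit 61000 kr → 117968 kr

234462 kr > 117968 kr, so the alternative floor tax is the binding amount.

234462 kr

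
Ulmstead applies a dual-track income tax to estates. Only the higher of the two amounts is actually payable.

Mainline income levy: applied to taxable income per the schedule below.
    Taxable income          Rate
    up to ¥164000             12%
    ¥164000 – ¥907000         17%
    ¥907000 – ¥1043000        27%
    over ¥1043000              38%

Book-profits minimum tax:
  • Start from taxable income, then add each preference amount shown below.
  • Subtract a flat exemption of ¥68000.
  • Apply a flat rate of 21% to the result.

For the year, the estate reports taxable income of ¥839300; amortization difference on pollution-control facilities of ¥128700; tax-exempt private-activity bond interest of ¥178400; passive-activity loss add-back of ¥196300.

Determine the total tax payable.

¥267687

Mainline income levy:
  ¥164000 × 12% = ¥19680
  ¥675300 × 17% = ¥114801
  → ¥134481

Book-profits minimum tax:
  Adjusted income: ¥839300 + ¥128700 + ¥178400 + ¥196300 = ¥1342700
  Less exemption ¥68000 → base ¥1274700
  ¥1274700 × 21% = ¥267687

¥267687 > ¥134481, so the book-profits minimum tax is the binding amount.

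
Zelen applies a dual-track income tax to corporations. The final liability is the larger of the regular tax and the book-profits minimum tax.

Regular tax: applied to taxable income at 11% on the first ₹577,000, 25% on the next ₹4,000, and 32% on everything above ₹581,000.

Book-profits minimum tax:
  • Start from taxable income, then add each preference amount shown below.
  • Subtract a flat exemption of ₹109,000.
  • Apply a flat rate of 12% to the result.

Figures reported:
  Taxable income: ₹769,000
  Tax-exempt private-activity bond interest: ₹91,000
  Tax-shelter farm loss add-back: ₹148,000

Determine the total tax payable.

Book-profits minimum tax:
  Adjusted income: ₹769,000 + ₹91,000 + ₹148,000 = ₹1,008,000
  Less exemption ₹109,000 → base ₹899,000
  ₹899,000 × 12% = ₹107,880

Regular tax:
  ₹577,000 × 11% = ₹63,470
  ₹4,000 × 25% = ₹1,000
  ₹188,000 × 32% = ₹60,160
  → ₹124,630

₹124,630 > ₹107,880, so the regular tax governs.

₹124,630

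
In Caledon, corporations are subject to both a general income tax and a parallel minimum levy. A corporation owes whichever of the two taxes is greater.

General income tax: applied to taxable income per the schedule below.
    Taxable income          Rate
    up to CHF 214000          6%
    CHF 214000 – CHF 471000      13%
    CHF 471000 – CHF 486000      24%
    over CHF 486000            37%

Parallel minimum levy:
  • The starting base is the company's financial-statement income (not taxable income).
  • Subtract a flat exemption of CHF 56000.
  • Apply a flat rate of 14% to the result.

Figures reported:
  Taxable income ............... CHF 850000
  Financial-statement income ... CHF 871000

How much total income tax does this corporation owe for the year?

CHF 184530

Parallel minimum levy:
  Base (financial-statement income): CHF 871000
  Less exemption CHF 56000 → base CHF 815000
  CHF 815000 × 14% = CHF 114100

General income tax:
  CHF 214000 × 6% = CHF 12840
  CHF 257000 × 13% = CHF 33410
  CHF 15000 × 24% = CHF 3600
  CHF 364000 × 37% = CHF 134680
  → CHF 184530

CHF 184530 > CHF 114100, so the general income tax governs.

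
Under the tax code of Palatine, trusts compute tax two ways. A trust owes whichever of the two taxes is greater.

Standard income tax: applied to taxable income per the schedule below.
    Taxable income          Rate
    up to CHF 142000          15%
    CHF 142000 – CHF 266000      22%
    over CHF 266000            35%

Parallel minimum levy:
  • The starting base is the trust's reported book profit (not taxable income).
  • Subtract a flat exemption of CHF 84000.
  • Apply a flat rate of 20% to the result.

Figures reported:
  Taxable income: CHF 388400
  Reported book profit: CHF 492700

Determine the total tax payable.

CHF 91420

Standard income tax:
  CHF 142000 × 15% = CHF 21300
  CHF 124000 × 22% = CHF 27280
  CHF 122400 × 35% = CHF 42840
  → CHF 91420

Parallel minimum levy:
  Base (reported book profit): CHF 492700
  Less exemption CHF 84000 → base CHF 408700
  CHF 408700 × 20% = CHF 81740

CHF 91420 > CHF 81740, so the standard income tax governs.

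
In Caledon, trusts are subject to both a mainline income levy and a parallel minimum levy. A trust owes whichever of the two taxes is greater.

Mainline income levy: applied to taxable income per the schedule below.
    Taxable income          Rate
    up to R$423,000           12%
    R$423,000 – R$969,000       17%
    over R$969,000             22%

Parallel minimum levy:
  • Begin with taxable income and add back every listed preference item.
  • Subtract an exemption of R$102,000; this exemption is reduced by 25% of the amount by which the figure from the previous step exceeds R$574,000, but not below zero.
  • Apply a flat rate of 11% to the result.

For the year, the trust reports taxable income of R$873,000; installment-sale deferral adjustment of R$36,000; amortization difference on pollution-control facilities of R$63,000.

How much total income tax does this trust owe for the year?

Parallel minimum levy:
  Adjusted income: R$873,000 + R$36,000 + R$63,000 = R$972,000
  Exemption: R$102,000 − 25% × (R$972,000 − R$574,000) = R$102,000 − R$99,500 = R$2,500
  Base: R$972,000 − R$2,500 = R$969,500
  R$969,500 × 11% = R$106,645

Mainline income levy:
  R$423,000 × 12% = R$50,760
  R$450,000 × 17% = R$76,500
  → R$127,260

R$127,260 > R$106,645, so the mainline income levy governs.

R$127,260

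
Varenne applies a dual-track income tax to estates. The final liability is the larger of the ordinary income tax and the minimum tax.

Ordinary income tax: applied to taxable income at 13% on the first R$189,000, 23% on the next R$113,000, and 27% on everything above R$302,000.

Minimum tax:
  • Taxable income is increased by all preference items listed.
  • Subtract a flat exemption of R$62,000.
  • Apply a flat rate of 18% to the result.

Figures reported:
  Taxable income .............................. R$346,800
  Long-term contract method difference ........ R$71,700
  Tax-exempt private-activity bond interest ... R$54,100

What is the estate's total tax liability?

R$73,908

Ordinary income tax:
  R$189,000 × 13% = R$24,570
  R$113,000 × 23% = R$25,990
  R$44,800 × 27% = R$12,096
  → R$62,656

Minimum tax:
  Adjusted income: R$346,800 + R$71,700 + R$54,100 = R$472,600
  Less exemption R$62,000 → base R$410,600
  R$410,600 × 18% = R$73,908

R$73,908 > R$62,656, so the minimum tax is the binding amount.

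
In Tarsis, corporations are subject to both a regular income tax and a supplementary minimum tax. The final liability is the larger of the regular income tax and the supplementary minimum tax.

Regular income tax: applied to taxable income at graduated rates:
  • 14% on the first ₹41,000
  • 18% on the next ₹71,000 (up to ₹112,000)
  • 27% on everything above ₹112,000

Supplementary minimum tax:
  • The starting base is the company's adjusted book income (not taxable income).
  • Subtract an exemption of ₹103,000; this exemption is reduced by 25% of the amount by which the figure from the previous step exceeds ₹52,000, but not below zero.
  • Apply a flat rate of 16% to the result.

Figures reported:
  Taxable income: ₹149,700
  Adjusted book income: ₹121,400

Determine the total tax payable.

₹28,699

Supplementary minimum tax:
  Base (adjusted book income): ₹121,400
  Exemption: ₹103,000 − 25% × (₹121,400 − ₹52,000) = ₹103,000 − ₹17,350 = ₹85,650
  Base: ₹121,400 − ₹85,650 = ₹35,750
  ₹35,750 × 16% = ₹5,720

Regular income tax:
  ₹41,000 × 14% = ₹5,740
  ₹71,000 × 18% = ₹12,780
  ₹37,700 × 27% = ₹10,179
  → ₹28,699

₹28,699 > ₹5,720, so the regular income tax governs.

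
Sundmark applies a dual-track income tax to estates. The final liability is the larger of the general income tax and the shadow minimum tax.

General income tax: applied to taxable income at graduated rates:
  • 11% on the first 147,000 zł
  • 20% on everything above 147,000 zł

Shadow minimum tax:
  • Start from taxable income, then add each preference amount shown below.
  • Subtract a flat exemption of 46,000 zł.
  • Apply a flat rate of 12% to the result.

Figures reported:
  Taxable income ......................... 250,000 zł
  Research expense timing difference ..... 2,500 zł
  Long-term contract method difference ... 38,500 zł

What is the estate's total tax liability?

Shadow minimum tax:
  Adjusted income: 250,000 zł + 2,500 zł + 38,500 zł = 291,000 zł
  Less exemption 46,000 zł → base 245,000 zł
  245,000 zł × 12% = 29,400 zł

General income tax:
  147,000 zł × 11% = 16,170 zł
  103,000 zł × 20% = 20,600 zł
  → 36,770 zł

36,770 zł > 29,400 zł, so the general income tax governs.

36,770 zł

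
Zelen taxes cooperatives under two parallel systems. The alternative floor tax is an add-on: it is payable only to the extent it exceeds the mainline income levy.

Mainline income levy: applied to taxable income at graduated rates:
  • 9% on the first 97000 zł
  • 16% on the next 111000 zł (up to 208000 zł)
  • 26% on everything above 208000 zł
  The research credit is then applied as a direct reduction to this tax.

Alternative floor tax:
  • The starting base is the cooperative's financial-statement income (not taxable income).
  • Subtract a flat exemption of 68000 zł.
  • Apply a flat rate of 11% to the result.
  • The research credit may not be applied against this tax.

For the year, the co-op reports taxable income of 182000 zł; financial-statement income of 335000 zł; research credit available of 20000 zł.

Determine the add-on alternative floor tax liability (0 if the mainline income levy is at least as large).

Mainline income levy:
  97000 zł × 9% = 8730 zł
  85000 zł × 16% = 13600 zł
  → 22330 zł
  Less research credit 20000 zł → 2330 zł

Alternative floor tax:
  Base (financial-statement income): 335000 zł
  Less exemption 68000 zł → base 267000 zł
  267000 zł × 11% = 29370 zł

Excess of alternative floor tax over mainline income levy: 29370 zł − 2330 zł = 27040 zł.

27040 zł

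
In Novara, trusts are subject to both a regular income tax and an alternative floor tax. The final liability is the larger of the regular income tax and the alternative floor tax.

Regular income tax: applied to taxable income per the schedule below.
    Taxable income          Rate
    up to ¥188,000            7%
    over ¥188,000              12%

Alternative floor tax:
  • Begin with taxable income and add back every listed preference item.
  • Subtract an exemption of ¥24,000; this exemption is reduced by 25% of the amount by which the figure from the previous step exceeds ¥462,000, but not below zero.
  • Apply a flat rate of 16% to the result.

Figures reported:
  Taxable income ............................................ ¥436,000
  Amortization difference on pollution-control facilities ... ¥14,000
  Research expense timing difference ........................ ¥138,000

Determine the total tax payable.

Alternative floor tax:
  Adjusted income: ¥436,000 + ¥14,000 + ¥138,000 = ¥588,000
  Exemption: 25% × (¥588,000 − ¥462,000) = ¥31,500 ≥ ¥24,000, so the exemption is fully phased out
  Base: ¥588,000 − ¥0 = ¥588,000
  ¥588,000 × 16% = ¥94,080

Regular income tax:
  ¥188,000 × 7% = ¥13,160
  ¥248,000 × 12% = ¥29,760
  → ¥42,920

¥94,080 > ¥42,920, so the alternative floor tax is the binding amount.

¥94,080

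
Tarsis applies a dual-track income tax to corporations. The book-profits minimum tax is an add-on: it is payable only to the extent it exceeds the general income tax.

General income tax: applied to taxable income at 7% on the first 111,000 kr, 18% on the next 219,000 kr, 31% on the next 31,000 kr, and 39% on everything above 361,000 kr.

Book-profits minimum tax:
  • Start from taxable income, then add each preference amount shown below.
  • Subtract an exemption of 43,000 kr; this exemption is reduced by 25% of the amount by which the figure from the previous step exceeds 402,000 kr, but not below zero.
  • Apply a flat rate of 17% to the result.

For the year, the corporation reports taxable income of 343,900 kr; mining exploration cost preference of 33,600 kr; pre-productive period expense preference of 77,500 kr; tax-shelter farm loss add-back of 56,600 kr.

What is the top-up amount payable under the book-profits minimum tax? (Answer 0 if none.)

32,821 kr

Book-profits minimum tax:
  Adjusted income: 343,900 kr + 33,600 kr + 77,500 kr + 56,600 kr = 511,600 kr
  Exemption: 43,000 kr − 25% × (511,600 kr − 402,000 kr) = 43,000 kr − 27,400 kr = 15,600 kr
  Base: 511,600 kr − 15,600 kr = 496,000 kr
  496,000 kr × 17% = 84,320 kr

General income tax:
  111,000 kr × 7% = 7,770 kr
  219,000 kr × 18% = 39,420 kr
  13,900 kr × 31% = 4,309 kr
  → 51,499 kr

Excess of book-profits minimum tax over general income tax: 84,320 kr − 51,499 kr = 32,821 kr.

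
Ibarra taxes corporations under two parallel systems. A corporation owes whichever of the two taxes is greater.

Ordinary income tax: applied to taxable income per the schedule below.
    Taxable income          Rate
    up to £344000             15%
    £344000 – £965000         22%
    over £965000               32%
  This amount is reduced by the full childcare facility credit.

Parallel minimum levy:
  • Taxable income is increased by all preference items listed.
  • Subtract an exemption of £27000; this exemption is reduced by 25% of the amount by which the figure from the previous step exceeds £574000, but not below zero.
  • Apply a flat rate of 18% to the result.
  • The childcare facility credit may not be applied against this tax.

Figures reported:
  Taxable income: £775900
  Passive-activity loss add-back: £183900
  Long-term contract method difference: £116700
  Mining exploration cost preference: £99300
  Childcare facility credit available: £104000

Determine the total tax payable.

Parallel minimum levy:
  Adjusted income: £775900 + £183900 + £116700 + £99300 = £1175800
  Exemption: 25% × (£1175800 − £574000) = £150450 ≥ £27000, so the exemption is fully phased out
  Base: £1175800 − £0 = £1175800
  £1175800 × 18% = £211644

Ordinary income tax:
  £344000 × 15% = £51600
  £431900 × 22% = £95018
  → £146618
  Less childcare facility credit £104000 → £42618

£211644 > £42618, so the parallel minimum levy is the binding amount.

£211644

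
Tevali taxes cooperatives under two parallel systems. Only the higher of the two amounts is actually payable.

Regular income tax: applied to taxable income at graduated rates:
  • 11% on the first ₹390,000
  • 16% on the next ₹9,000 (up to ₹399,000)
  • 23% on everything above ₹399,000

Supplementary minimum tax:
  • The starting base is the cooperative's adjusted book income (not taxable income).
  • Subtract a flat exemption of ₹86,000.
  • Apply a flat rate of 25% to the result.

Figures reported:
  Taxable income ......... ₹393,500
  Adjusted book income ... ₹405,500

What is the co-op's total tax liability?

₹79,875

Regular income tax:
  ₹390,000 × 11% = ₹42,900
  ₹3,500 × 16% = ₹560
  → ₹43,460

Supplementary minimum tax:
  Base (adjusted book income): ₹405,500
  Less exemption ₹86,000 → base ₹319,500
  ₹319,500 × 25% = ₹79,875

₹79,875 > ₹43,460, so the supplementary minimum tax is the binding amount.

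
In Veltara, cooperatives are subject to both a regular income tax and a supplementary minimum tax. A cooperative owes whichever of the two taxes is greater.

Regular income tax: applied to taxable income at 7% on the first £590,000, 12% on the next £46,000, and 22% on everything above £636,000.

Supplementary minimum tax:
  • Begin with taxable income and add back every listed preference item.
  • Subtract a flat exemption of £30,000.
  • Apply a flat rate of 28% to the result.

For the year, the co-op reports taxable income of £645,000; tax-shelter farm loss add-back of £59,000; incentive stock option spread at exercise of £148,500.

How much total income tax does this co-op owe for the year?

Supplementary minimum tax:
  Adjusted income: £645,000 + £59,000 + £148,500 = £852,500
  Less exemption £30,000 → base £822,500
  £822,500 × 28% = £230,300

Regular income tax:
  £590,000 × 7% = £41,300
  £46,000 × 12% = £5,520
  £9,000 × 22% = £1,980
  → £48,800

£230,300 > £48,800, so the supplementary minimum tax is the binding amount.

£230,300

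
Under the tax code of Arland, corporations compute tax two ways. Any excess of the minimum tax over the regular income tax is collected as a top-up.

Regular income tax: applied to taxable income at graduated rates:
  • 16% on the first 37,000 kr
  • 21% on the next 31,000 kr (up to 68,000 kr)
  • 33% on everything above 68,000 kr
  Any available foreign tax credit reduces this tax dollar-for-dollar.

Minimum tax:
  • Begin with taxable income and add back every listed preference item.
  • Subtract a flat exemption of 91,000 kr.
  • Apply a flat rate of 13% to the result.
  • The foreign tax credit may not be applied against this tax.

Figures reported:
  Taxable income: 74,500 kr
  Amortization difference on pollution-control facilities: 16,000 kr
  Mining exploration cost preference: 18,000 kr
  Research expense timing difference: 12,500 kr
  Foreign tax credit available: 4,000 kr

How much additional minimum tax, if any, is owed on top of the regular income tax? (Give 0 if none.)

Regular income tax:
  37,000 kr × 16% = 5,920 kr
  31,000 kr × 21% = 6,510 kr
  6,500 kr × 33% = 2,145 kr
  → 14,575 kr
  Less foreign tax credit 4,000 kr → 10,575 kr

Minimum tax:
  Adjusted income: 74,500 kr + 16,000 kr + 18,000 kr + 12,500 kr = 121,000 kr
  Less exemption 91,000 kr → base 30,000 kr
  30,000 kr × 13% = 3,900 kr

3,900 kr ≤ 10,575 kr, so no add-on is due.

0 kr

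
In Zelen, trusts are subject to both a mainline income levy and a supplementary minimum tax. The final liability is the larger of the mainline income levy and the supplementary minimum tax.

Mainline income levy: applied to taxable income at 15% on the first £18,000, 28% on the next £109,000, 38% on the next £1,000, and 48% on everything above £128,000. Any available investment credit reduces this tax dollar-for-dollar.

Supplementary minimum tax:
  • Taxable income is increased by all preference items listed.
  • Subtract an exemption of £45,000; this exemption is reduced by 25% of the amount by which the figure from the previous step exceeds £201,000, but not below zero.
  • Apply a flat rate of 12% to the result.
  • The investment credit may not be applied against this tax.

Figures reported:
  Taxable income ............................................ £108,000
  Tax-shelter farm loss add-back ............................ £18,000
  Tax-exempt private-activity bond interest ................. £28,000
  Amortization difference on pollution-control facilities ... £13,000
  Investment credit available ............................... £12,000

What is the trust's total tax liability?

£15,900

Mainline income levy:
  £18,000 × 15% = £2,700
  £90,000 × 28% = £25,200
  → £27,900
  Less investment credit £12,000 → £15,900

Supplementary minimum tax:
  Adjusted income: £108,000 + £18,000 + £28,000 + £13,000 = £167,000
  Exemption: £167,000 ≤ £201,000, so full £45,000 applies
  Base: £167,000 − £45,000 = £122,000
  £122,000 × 12% = £14,640

£15,900 > £14,640, so the mainline income levy governs.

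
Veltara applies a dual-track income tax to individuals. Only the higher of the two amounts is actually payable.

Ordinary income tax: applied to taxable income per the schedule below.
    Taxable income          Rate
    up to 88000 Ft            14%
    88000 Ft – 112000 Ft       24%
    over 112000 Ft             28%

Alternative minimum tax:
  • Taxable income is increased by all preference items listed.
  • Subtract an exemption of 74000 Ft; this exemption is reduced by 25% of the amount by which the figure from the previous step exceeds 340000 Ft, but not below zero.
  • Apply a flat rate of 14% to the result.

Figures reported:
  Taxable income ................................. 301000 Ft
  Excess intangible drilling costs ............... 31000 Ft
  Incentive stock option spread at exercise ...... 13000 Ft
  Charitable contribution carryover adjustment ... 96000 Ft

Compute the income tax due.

Ordinary income tax:
  88000 Ft × 14% = 12320 Ft
  24000 Ft × 24% = 5760 Ft
  189000 Ft × 28% = 52920 Ft
  → 71000 Ft

Alternative minimum tax:
  Adjusted income: 301000 Ft + 31000 Ft + 13000 Ft + 96000 Ft = 441000 Ft
  Exemption: 74000 Ft − 25% × (441000 Ft − 340000 Ft) = 74000 Ft − 25250 Ft = 48750 Ft
  Base: 441000 Ft − 48750 Ft = 392250 Ft
  392250 Ft × 14% = 54915 Ft

71000 Ft > 54915 Ft, so the ordinary income tax governs.

71000 Ft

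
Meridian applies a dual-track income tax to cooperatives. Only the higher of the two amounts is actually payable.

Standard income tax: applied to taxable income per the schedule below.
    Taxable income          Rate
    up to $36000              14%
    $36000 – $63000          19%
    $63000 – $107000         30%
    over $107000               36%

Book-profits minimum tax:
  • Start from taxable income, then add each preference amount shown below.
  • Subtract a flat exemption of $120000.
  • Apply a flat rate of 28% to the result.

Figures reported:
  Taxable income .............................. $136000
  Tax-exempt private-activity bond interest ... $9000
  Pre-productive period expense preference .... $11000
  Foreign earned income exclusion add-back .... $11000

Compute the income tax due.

Standard income tax:
  $36000 × 14% = $5040
  $27000 × 19% = $5130
  $44000 × 30% = $13200
  $29000 × 36% = $10440
  → $33810

Book-profits minimum tax:
  Adjusted income: $136000 + $9000 + $11000 + $11000 = $167000
  Less exemption $120000 → base $47000
  $47000 × 28% = $13160

$33810 > $13160, so the standard income tax governs.

$33810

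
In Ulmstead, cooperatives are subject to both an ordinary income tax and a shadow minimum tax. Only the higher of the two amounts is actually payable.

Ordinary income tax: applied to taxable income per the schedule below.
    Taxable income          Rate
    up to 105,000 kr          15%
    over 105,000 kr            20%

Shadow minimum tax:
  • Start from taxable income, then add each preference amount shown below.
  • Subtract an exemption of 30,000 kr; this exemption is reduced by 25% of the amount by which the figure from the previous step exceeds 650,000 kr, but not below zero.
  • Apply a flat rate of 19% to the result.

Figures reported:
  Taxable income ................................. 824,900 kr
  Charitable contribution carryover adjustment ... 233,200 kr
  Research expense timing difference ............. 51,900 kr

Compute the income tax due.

Shadow minimum tax:
  Adjusted income: 824,900 kr + 233,200 kr + 51,900 kr = 1,110,000 kr
  Exemption: 25% × (1,110,000 kr − 650,000 kr) = 115,000 kr ≥ 30,000 kr, so the exemption is fully phased out
  Base: 1,110,000 kr − 0 kr = 1,110,000 kr
  1,110,000 kr × 19% = 210,900 kr

Ordinary income tax:
  105,000 kr × 15% = 15,750 kr
  719,900 kr × 20% = 143,980 kr
  → 159,730 kr

210,900 kr > 159,730 kr, so the shadow minimum tax is the binding amount.

210,900 kr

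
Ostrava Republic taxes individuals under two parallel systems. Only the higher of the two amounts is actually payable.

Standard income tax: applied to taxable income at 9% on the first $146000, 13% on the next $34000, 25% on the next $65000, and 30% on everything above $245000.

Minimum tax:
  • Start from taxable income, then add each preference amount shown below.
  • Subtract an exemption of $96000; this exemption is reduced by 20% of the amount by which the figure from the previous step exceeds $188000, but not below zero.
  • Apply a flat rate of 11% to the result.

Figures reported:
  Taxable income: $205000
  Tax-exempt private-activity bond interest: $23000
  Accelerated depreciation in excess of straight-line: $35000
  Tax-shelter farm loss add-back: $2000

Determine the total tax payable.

Standard income tax:
  $146000 × 9% = $13140
  $34000 × 13% = $4420
  $25000 × 25% = $6250
  → $23810

Minimum tax:
  Adjusted income: $205000 + $23000 + $35000 + $2000 = $265000
  Exemption: $96000 − 20% × ($265000 − $188000) = $96000 − $15400 = $80600
  Base: $265000 − $80600 = $184400
  $184400 × 11% = $20284

$23810 > $20284, so the standard income tax governs.

$23810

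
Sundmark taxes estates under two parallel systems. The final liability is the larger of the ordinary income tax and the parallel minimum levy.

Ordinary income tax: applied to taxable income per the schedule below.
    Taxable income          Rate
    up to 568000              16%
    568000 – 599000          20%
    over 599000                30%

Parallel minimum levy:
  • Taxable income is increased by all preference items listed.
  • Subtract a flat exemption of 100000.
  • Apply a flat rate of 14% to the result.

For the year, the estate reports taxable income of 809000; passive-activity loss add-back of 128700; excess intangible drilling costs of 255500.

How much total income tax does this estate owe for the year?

Ordinary income tax:
  568000 × 16% = 90880
  31000 × 20% = 6200
  210000 × 30% = 63000
  → 160080

Parallel minimum levy:
  Adjusted income: 809000 + 128700 + 255500 = 1193200
  Less exemption 100000 → base 1093200
  1093200 × 14% = 153048

160080 > 153048, so the ordinary income tax governs.

160080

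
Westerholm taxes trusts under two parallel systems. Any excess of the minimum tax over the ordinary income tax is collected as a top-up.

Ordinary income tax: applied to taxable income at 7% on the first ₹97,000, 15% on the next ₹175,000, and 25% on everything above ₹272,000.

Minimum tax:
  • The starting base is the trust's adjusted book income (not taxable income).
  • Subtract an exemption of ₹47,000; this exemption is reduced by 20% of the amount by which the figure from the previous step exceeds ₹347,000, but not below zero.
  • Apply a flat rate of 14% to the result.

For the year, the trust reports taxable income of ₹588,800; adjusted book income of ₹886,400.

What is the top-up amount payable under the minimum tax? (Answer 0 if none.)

₹11,856

Ordinary income tax:
  ₹97,000 × 7% = ₹6,790
  ₹175,000 × 15% = ₹26,250
  ₹316,800 × 25% = ₹79,200
  → ₹112,240

Minimum tax:
  Base (adjusted book income): ₹886,400
  Exemption: 20% × (₹886,400 − ₹347,000) = ₹107,880 ≥ ₹47,000, so the exemption is fully phased out
  Base: ₹886,400 − ₹0 = ₹886,400
  ₹886,400 × 14% = ₹124,096

Excess of minimum tax over ordinary income tax: ₹124,096 − ₹112,240 = ₹11,856.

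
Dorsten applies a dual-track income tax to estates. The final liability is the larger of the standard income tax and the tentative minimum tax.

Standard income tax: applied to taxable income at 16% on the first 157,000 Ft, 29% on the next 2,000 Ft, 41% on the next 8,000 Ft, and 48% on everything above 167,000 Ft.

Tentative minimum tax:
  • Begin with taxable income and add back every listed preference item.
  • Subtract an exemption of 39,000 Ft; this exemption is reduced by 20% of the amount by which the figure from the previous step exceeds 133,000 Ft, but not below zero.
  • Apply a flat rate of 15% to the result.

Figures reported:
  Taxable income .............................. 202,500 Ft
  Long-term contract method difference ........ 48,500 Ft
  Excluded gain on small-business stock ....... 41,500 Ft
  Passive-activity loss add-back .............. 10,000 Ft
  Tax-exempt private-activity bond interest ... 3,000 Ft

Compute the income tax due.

46,020 Ft

Tentative minimum tax:
  Adjusted income: 202,500 Ft + 48,500 Ft + 41,500 Ft + 10,000 Ft + 3,000 Ft = 305,500 Ft
  Exemption: 39,000 Ft − 20% × (305,500 Ft − 133,000 Ft) = 39,000 Ft − 34,500 Ft = 4,500 Ft
  Base: 305,500 Ft − 4,500 Ft = 301,000 Ft
  301,000 Ft × 15% = 45,150 Ft

Standard income tax:
  157,000 Ft × 16% = 25,120 Ft
  2,000 Ft × 29% = 580 Ft
  8,000 Ft × 41% = 3,280 Ft
  35,500 Ft × 48% = 17,040 Ft
  → 46,020 Ft

46,020 Ft > 45,150 Ft, so the standard income tax governs.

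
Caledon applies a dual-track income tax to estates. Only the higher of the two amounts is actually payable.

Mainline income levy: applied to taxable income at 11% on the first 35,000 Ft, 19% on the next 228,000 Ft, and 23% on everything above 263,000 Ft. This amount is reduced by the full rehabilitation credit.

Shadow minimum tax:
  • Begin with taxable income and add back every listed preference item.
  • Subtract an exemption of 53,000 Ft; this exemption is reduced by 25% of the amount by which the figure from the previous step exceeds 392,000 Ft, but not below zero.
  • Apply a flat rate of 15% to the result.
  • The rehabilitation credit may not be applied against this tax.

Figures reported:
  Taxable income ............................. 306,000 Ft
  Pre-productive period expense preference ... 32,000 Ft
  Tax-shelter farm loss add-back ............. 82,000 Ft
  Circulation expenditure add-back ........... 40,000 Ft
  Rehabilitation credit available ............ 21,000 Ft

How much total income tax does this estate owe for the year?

63,600 Ft

Mainline income levy:
  35,000 Ft × 11% = 3,850 Ft
  228,000 Ft × 19% = 43,320 Ft
  43,000 Ft × 23% = 9,890 Ft
  → 57,060 Ft
  Less rehabilitation credit 21,000 Ft → 36,060 Ft

Shadow minimum tax:
  Adjusted income: 306,000 Ft + 32,000 Ft + 82,000 Ft + 40,000 Ft = 460,000 Ft
  Exemption: 53,000 Ft − 25% × (460,000 Ft − 392,000 Ft) = 53,000 Ft − 17,000 Ft = 36,000 Ft
  Base: 460,000 Ft − 36,000 Ft = 424,000 Ft
  424,000 Ft × 15% = 63,600 Ft

63,600 Ft > 36,060 Ft, so the shadow minimum tax is the binding amount.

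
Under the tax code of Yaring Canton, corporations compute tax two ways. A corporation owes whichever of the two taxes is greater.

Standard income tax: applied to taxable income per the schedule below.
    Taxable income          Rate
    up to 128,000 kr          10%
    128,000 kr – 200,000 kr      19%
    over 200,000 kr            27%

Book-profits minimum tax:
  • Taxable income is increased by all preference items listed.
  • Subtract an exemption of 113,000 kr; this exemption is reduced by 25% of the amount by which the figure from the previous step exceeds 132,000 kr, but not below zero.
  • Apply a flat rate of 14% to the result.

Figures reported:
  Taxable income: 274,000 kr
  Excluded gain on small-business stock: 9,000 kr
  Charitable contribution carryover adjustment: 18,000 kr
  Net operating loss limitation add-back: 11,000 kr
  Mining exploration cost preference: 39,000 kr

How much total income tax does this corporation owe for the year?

46,460 kr

Standard income tax:
  128,000 kr × 10% = 12,800 kr
  72,000 kr × 19% = 13,680 kr
  74,000 kr × 27% = 19,980 kr
  → 46,460 kr

Book-profits minimum tax:
  Adjusted income: 274,000 kr + 9,000 kr + 18,000 kr + 11,000 kr + 39,000 kr = 351,000 kr
  Exemption: 113,000 kr − 25% × (351,000 kr − 132,000 kr) = 113,000 kr − 54,750 kr = 58,250 kr
  Base: 351,000 kr − 58,250 kr = 292,750 kr
  292,750 kr × 14% = 40,985 kr

46,460 kr > 40,985 kr, so the standard income tax governs.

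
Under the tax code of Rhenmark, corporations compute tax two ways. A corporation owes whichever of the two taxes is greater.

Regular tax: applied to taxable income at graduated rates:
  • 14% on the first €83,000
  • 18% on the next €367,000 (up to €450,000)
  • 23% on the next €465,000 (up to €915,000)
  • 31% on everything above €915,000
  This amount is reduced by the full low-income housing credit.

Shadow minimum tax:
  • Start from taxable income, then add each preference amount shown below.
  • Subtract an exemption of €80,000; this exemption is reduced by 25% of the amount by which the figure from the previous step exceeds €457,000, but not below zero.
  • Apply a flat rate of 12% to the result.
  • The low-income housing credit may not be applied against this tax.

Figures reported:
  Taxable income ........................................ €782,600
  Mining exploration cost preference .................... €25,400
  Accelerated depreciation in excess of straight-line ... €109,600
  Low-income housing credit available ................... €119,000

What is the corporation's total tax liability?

Regular tax:
  €83,000 × 14% = €11,620
  €367,000 × 18% = €66,060
  €332,600 × 23% = €76,498
  → €154,178
  Less low-income housing credit €119,000 → €35,178

Shadow minimum tax:
  Adjusted income: €782,600 + €25,400 + €109,600 = €917,600
  Exemption: 25% × (€917,600 − €457,000) = €115,150 ≥ €80,000, so the exemption is fully phased out
  Base: €917,600 − €0 = €917,600
  €917,600 × 12% = €110,112

€110,112 > €35,178, so the shadow minimum tax is the binding amount.

€110,112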